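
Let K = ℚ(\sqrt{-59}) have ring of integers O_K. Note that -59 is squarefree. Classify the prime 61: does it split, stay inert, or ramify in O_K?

-59 mod 4 = 1, hence disc K = -59 and O_K = ℤ[(1+√-59)/2].
Since gcd(61, -59) = 1 the prime 61 does not ramify.
(-59/61) = 2^30 mod 61 = 60, giving Legendre symbol -1.
Legendre symbol -1 ⇒ 61 is inert.

61 remains inert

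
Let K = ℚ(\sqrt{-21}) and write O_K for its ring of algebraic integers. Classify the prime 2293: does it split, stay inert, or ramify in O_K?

2293 splits in O_K

-21 mod 4 = 3, hence disc K = 4·(-21) = -84 and O_K = ℤ[√-21].
disc(K) = -84 is not divisible by 2293; 2293 is unramified.
Euler's criterion: (-21)^1146 mod 2293 = 1. Thus (-21|2293) = 1.
(-21/2293) = 1, so 2293 splits.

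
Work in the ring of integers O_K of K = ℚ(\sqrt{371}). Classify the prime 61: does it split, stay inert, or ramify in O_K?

split — (61) = 𝔭₁𝔭₂ with 𝔭₁ ≠ 𝔭₂

371 mod 4 = 3, hence disc K = 4·371 = 1484 and O_K = ℤ[√371].
61 ∤ 1484, so 61 is unramified.
Euler's criterion: 371^30 mod 61 = 1. Thus (371|61) = 1.
(371/61) = 1, so 61 splits.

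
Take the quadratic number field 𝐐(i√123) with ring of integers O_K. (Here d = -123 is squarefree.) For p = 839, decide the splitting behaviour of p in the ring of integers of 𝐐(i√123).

Since -123 ≡ 1 mod 4, the ring of integers is ℤ[(1+√-123)/2] with discriminant -123.
Since gcd(839, -123) = 1 the prime 839 does not ramify.
Euler's criterion: (-123)^419 mod 839 = 1. Thus (-123|839) = 1.
(-123/839) = 1, so 839 splits.

split — (839) = 𝔭₁𝔭₂ with 𝔭₁ ≠ 𝔭₂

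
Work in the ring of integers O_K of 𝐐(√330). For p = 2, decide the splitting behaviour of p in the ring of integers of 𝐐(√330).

Since 330 ≢ 1 mod 4, the ring of integers is ℤ[√330] with discriminant 4·330 = 1320.
2 divides disc(K) = 1320, so 2 ramifies.

ramified — (2) = 𝔭²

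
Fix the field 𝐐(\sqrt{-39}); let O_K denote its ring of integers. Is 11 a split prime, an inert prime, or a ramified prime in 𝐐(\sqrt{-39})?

-39 mod 4 = 1, hence disc K = -39 and O_K = ℤ[(1+√-39)/2].
11 ∤ -39, so 11 is unramified.
Compute (-39/11) via Euler: 5^((11-1)/2) mod 11 = 1, so (-39/11) = 1.
d is a quadratic residue mod p, hence 11 splits in O_K.

11 splits in O_K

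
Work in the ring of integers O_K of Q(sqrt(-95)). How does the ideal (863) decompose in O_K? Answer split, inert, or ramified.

p splits

-95 mod 4 = 1, hence disc K = -95 and O_K = ℤ[(1+√-95)/2].
863 ∤ -95, so 863 is unramified.
Euler's criterion: (-95)^431 mod 863 = 1. Thus (-95|863) = 1.
(-95/863) = 1, so 863 splits.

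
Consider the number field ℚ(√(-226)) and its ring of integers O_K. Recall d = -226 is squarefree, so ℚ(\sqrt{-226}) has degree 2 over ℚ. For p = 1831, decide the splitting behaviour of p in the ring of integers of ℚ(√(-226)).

splits completely

d = -226 ≡ 2 (mod 4), so O_K = ℤ[√-226] and disc(K) = 4d = -904.
Since gcd(1831, -904) = 1 the prime 1831 does not ramify.
Compute (-226/1831) via Euler: 1605^((1831-1)/2) mod 1831 = 1, so (-226/1831) = 1.
d is a quadratic residue mod p, hence 1831 splits in O_K.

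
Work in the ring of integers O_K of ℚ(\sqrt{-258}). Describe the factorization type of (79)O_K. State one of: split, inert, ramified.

inert

d = -258 ≡ 2 (mod 4), so O_K = ℤ[√-258] and disc(K) = 4d = -1032.
disc(K) = -1032 is not divisible by 79; 79 is unramified.
Legendre symbol by Euler's criterion: (-258/79) ≡ (-258)^39 ≡ 78 (mod 79), i.e. (-258/79) = -1.
(-258/79) = -1, so 79 is inert.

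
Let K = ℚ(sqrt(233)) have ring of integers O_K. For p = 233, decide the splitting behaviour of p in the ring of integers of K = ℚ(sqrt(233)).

233 mod 4 = 1, hence disc K = 233 and O_K = ℤ[(1+√233)/2].
233 divides disc(K) = 233, so 233 ramifies.

ramified — (233) = 𝔭²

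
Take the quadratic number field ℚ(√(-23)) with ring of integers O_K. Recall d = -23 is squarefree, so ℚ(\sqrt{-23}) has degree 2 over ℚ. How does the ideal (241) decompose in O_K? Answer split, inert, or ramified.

Since -23 ≡ 1 mod 4, the ring of integers is ℤ[(1+√-23)/2] with discriminant -23.
Since gcd(241, -23) = 1 the prime 241 does not ramify.
(-23/241) = 218^120 mod 241 = 240, giving Legendre symbol -1.
(-23/241) = -1, so 241 is inert.

241 remains inert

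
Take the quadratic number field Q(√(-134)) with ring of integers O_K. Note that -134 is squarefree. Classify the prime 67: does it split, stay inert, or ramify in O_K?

d = -134 ≡ 2 (mod 4), so O_K = ℤ[√-134] and disc(K) = 4d = -536.
67 divides disc(K) = -536, so 67 ramifies.

ramifies in O_K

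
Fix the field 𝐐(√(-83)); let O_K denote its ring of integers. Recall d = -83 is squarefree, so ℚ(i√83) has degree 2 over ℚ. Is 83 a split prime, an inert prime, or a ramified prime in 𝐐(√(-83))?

Since -83 ≡ 1 mod 4, the ring of integers is ℤ[(1+√-83)/2] with discriminant -83.
83 divides disc(K) = -83, so 83 ramifies.

p ramifies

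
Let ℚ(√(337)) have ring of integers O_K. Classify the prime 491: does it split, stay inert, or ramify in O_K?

inert

Since 337 ≡ 1 mod 4, the ring of integers is ℤ[(1+√337)/2] with discriminant 337.
Since gcd(491, 337) = 1 the prime 491 does not ramify.
Compute (337/491) via Euler: 337^((491-1)/2) mod 491 = 490, so (337/491) = -1.
(337/491) = -1, so 491 is inert.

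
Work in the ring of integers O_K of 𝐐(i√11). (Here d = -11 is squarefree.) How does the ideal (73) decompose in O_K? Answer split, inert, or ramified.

Since -11 ≡ 1 mod 4, the ring of integers is ℤ[(1+√-11)/2] with discriminant -11.
disc(K) = -11 is not divisible by 73; 73 is unramified.
Compute (-11/73) via Euler: 62^((73-1)/2) mod 73 = 72, so (-11/73) = -1.
(-11/73) = -1, so 73 is inert.

p is inert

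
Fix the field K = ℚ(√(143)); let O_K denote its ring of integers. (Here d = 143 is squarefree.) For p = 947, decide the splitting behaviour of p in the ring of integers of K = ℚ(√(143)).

split

d = 143 ≡ 3 (mod 4), so O_K = ℤ[√143] and disc(K) = 4d = 572.
947 ∤ 572, so 947 is unramified.
Euler's criterion: 143^473 mod 947 = 1. Thus (143|947) = 1.
Legendre symbol 1 ⇒ 947 is split.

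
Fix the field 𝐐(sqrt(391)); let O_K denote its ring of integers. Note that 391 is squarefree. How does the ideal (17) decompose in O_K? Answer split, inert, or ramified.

d = 391 ≡ 3 (mod 4), so O_K = ℤ[√391] and disc(K) = 4d = 1564.
Ramification test: 17 | 1564. The prime 17 ramifies in K.

p ramifies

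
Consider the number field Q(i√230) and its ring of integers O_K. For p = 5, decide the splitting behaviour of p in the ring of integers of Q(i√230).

Since -230 ≢ 1 mod 4, the ring of integers is ℤ[√-230] with discriminant 4·(-230) = -920.
Ramification test: 5 | -920. The prime 5 ramifies in K.

ramified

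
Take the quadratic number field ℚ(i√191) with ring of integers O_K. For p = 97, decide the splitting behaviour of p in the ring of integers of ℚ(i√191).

split — (97) = 𝔭₁𝔭₂ with 𝔭₁ ≠ 𝔭₂

-191 mod 4 = 1, hence disc K = -191 and O_K = ℤ[(1+√-191)/2].
disc(K) = -191 is not divisible by 97; 97 is unramified.
Compute (-191/97) via Euler: 3^((97-1)/2) mod 97 = 1, so (-191/97) = 1.
d is a quadratic residue mod p, hence 97 splits in O_K.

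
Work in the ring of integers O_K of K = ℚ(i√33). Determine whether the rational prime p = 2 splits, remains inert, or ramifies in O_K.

p ramifies

-33 mod 4 = 3, hence disc K = 4·(-33) = -132 and O_K = ℤ[√-33].
Ramification test: 2 | -132. The prime 2 ramifies in K.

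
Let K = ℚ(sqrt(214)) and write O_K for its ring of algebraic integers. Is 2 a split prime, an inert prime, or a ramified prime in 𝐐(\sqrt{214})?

ramified

Since 214 ≢ 1 mod 4, the ring of integers is ℤ[√214] with discriminant 4·214 = 856.
Ramification test: 2 | 856. The prime 2 ramifies in K.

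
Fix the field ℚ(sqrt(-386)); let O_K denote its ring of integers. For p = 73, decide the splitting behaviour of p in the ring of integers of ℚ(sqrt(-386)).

inert

d = -386 ≡ 2 (mod 4), so O_K = ℤ[√-386] and disc(K) = 4d = -1544.
73 ∤ -1544, so 73 is unramified.
Legendre symbol by Euler's criterion: (-386/73) ≡ (-386)^36 ≡ 72 (mod 73), i.e. (-386/73) = -1.
d is a non-residue mod p, hence 73 remains inert in O_K.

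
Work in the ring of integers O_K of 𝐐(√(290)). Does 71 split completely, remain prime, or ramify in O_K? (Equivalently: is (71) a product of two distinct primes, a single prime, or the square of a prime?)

split — (71) = 𝔭₁𝔭₂ with 𝔭₁ ≠ 𝔭₂

290 mod 4 = 2, hence disc K = 4·290 = 1160 and O_K = ℤ[√290].
Since gcd(71, 1160) = 1 the prime 71 does not ramify.
(290/71) = 6^35 mod 71 = 1, giving Legendre symbol 1.
(290/71) = 1, so 71 splits.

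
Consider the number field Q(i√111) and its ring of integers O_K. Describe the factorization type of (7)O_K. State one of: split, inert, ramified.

split — (7) = 𝔭₁𝔭₂ with 𝔭₁ ≠ 𝔭₂

-111 mod 4 = 1, hence disc K = -111 and O_K = ℤ[(1+√-111)/2].
7 ∤ -111, so 7 is unramified.
(-111/7) = 1^3 mod 7 = 1, giving Legendre symbol 1.
(-111/7) = 1, so 7 splits.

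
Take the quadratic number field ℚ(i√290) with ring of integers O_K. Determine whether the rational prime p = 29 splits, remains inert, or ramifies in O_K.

-290 mod 4 = 2, hence disc K = 4·(-290) = -1160 and O_K = ℤ[√-290].
disc(K) = -1160 = 29·(-40), so p = 29 is ramified.

29 is ramified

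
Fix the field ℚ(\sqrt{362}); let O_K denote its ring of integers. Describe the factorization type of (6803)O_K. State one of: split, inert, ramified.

d = 362 ≡ 2 (mod 4), so O_K = ℤ[√362] and disc(K) = 4d = 1448.
6803 ∤ 1448, so 6803 is unramified.
Compute (362/6803) via Euler: 362^((6803-1)/2) mod 6803 = 6802, so (362/6803) = -1.
d is a non-residue mod p, hence 6803 remains inert in O_K.

p is inert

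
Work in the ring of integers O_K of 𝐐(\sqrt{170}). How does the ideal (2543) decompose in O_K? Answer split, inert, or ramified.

split — (2543) = 𝔭₁𝔭₂ with 𝔭₁ ≠ 𝔭₂

170 mod 4 = 2, hence disc K = 4·170 = 680 and O_K = ℤ[√170].
Since gcd(2543, 680) = 1 the prime 2543 does not ramify.
Compute (170/2543) via Euler: 170^((2543-1)/2) mod 2543 = 1, so (170/2543) = 1.
Legendre symbol 1 ⇒ 2543 is split.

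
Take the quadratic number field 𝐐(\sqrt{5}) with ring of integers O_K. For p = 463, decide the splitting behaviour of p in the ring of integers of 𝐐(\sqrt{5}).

5 mod 4 = 1, hence disc K = 5 and O_K = ℤ[(1+√5)/2].
463 ∤ 5, so 463 is unramified.
Compute (5/463) via Euler: 5^((463-1)/2) mod 463 = 462, so (5/463) = -1.
(5/463) = -1, so 463 is inert.

p is inert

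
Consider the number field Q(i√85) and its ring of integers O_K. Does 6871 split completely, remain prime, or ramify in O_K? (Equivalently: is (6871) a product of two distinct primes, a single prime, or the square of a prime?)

d = -85 ≡ 3 (mod 4), so O_K = ℤ[√-85] and disc(K) = 4d = -340.
6871 ∤ -340, so 6871 is unramified.
Compute (-85/6871) via Euler: 6786^((6871-1)/2) mod 6871 = 1, so (-85/6871) = 1.
d is a quadratic residue mod p, hence 6871 splits in O_K.

6871 splits in O_K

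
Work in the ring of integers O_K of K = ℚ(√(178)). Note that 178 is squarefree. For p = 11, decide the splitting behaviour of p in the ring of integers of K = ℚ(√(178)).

p is inert

d = 178 ≡ 2 (mod 4), so O_K = ℤ[√178] and disc(K) = 4d = 712.
Since gcd(11, 712) = 1 the prime 11 does not ramify.
Compute (178/11) via Euler: 2^((11-1)/2) mod 11 = 10, so (178/11) = -1.
Legendre symbol -1 ⇒ 11 is inert.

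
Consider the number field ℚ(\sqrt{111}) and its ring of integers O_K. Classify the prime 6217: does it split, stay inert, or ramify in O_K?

split — (6217) = 𝔭₁𝔭₂ with 𝔭₁ ≠ 𝔭₂

d = 111 ≡ 3 (mod 4), so O_K = ℤ[√111] and disc(K) = 4d = 444.
disc(K) = 444 is not divisible by 6217; 6217 is unramified.
Legendre symbol by Euler's criterion: (111/6217) ≡ 111^3108 ≡ 1 (mod 6217), i.e. (111/6217) = 1.
d is a quadratic residue mod p, hence 6217 splits in O_K.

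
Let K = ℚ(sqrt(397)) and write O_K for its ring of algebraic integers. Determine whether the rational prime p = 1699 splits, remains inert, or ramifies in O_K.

Since 397 ≡ 1 mod 4, the ring of integers is ℤ[(1+√397)/2] with discriminant 397.
disc(K) = 397 is not divisible by 1699; 1699 is unramified.
Euler's criterion: 397^849 mod 1699 = 1. Thus (397|1699) = 1.
Legendre symbol 1 ⇒ 1699 is split.

split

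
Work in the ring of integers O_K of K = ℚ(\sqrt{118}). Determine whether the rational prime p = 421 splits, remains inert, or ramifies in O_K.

p splits

Since 118 ≢ 1 mod 4, the ring of integers is ℤ[√118] with discriminant 4·118 = 472.
421 ∤ 472, so 421 is unramified.
(118/421) = 118^210 mod 421 = 1, giving Legendre symbol 1.
d is a quadratic residue mod p, hence 421 splits in O_K.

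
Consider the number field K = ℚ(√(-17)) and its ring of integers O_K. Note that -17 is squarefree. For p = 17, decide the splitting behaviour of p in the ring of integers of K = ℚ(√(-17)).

ramified

-17 mod 4 = 3, hence disc K = 4·(-17) = -68 and O_K = ℤ[√-17].
disc(K) = -68 = 17·(-4), so p = 17 is ramified.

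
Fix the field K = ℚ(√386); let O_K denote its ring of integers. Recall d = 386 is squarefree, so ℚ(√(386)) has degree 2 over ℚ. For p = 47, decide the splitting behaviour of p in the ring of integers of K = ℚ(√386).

remains prime (inert)

386 mod 4 = 2, hence disc K = 4·386 = 1544 and O_K = ℤ[√386].
disc(K) = 1544 is not divisible by 47; 47 is unramified.
Euler's criterion: 386^23 mod 47 = 46. Thus (386|47) = -1.
Legendre symbol -1 ⇒ 47 is inert.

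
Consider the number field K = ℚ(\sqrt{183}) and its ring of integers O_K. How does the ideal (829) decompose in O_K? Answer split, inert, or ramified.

829 splits in O_K

Since 183 ≢ 1 mod 4, the ring of integers is ℤ[√183] with discriminant 4·183 = 732.
disc(K) = 732 is not divisible by 829; 829 is unramified.
Legendre symbol by Euler's criterion: (183/829) ≡ 183^414 ≡ 1 (mod 829), i.e. (183/829) = 1.
Legendre symbol 1 ⇒ 829 is split.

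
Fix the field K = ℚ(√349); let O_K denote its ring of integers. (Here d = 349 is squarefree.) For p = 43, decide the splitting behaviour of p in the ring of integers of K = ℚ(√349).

349 mod 4 = 1, hence disc K = 349 and O_K = ℤ[(1+√349)/2].
Since gcd(43, 349) = 1 the prime 43 does not ramify.
Legendre symbol by Euler's criterion: (349/43) ≡ 349^21 ≡ 42 (mod 43), i.e. (349/43) = -1.
d is a non-residue mod p, hence 43 remains inert in O_K.

remains prime (inert)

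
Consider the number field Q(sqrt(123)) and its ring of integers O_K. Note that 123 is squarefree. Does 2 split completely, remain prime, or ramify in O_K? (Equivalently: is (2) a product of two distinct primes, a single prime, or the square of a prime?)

123 mod 4 = 3, hence disc K = 4·123 = 492 and O_K = ℤ[√123].
2 divides disc(K) = 492, so 2 ramifies.

ramified — (2) = 𝔭²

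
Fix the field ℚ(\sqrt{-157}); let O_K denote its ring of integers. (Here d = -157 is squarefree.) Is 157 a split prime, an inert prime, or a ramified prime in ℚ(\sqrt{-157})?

d = -157 ≡ 3 (mod 4), so O_K = ℤ[√-157] and disc(K) = 4d = -628.
disc(K) = -628 = 157·(-4), so p = 157 is ramified.

ramifies in O_K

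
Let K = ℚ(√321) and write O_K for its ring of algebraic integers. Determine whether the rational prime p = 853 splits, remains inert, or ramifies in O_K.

p is inert

Since 321 ≡ 1 mod 4, the ring of integers is ℤ[(1+√321)/2] with discriminant 321.
disc(K) = 321 is not divisible by 853; 853 is unramified.
Legendre symbol by Euler's criterion: (321/853) ≡ 321^426 ≡ 852 (mod 853), i.e. (321/853) = -1.
(321/853) = -1, so 853 is inert.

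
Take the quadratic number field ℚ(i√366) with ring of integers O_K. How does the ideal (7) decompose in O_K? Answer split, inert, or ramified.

d = -366 ≡ 2 (mod 4), so O_K = ℤ[√-366] and disc(K) = 4d = -1464.
disc(K) = -1464 is not divisible by 7; 7 is unramified.
Euler's criterion: (-366)^3 mod 7 = 6. Thus (-366|7) = -1.
d is a non-residue mod p, hence 7 remains inert in O_K.

7 remains inert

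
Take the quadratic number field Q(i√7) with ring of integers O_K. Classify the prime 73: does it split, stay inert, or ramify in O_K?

inert

Since -7 ≡ 1 mod 4, the ring of integers is ℤ[(1+√-7)/2] with discriminant -7.
disc(K) = -7 is not divisible by 73; 73 is unramified.
(-7/73) = 66^36 mod 73 = 72, giving Legendre symbol -1.
(-7/73) = -1, so 73 is inert.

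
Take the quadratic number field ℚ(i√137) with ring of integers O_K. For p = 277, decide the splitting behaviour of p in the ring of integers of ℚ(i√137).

p is inert

d = -137 ≡ 3 (mod 4), so O_K = ℤ[√-137] and disc(K) = 4d = -548.
disc(K) = -548 is not divisible by 277; 277 is unramified.
(-137/277) = 140^138 mod 277 = 276, giving Legendre symbol -1.
(-137/277) = -1, so 277 is inert.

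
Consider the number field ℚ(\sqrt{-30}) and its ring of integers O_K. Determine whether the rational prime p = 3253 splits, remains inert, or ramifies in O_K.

Since -30 ≢ 1 mod 4, the ring of integers is ℤ[√-30] with discriminant 4·(-30) = -120.
disc(K) = -120 is not divisible by 3253; 3253 is unramified.
(-30/3253) = 3223^1626 mod 3253 = 1, giving Legendre symbol 1.
d is a quadratic residue mod p, hence 3253 splits in O_K.

3253 splits in O_K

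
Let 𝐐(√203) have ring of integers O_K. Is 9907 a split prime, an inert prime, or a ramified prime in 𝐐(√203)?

d = 203 ≡ 3 (mod 4), so O_K = ℤ[√203] and disc(K) = 4d = 812.
disc(K) = 812 is not divisible by 9907; 9907 is unramified.
Compute (203/9907) via Euler: 203^((9907-1)/2) mod 9907 = 1, so (203/9907) = 1.
Legendre symbol 1 ⇒ 9907 is split.

p splits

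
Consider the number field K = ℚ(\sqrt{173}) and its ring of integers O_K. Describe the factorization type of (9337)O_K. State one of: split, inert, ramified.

p is inert

Since 173 ≡ 1 mod 4, the ring of integers is ℤ[(1+√173)/2] with discriminant 173.
disc(K) = 173 is not divisible by 9337; 9337 is unramified.
(173/9337) = 173^4668 mod 9337 = 9336, giving Legendre symbol -1.
Legendre symbol -1 ⇒ 9337 is inert.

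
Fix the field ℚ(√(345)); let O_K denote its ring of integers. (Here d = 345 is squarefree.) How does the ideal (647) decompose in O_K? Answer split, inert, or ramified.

split — (647) = 𝔭₁𝔭₂ with 𝔭₁ ≠ 𝔭₂

d = 345 ≡ 1 (mod 4), so O_K = ℤ[(1+√345)/2] and disc(K) = d = 345.
647 ∤ 345, so 647 is unramified.
Legendre symbol by Euler's criterion: (345/647) ≡ 345^323 ≡ 1 (mod 647), i.e. (345/647) = 1.
d is a quadratic residue mod p, hence 647 splits in O_K.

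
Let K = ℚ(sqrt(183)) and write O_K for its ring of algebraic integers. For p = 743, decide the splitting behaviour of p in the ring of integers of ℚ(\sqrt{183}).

d = 183 ≡ 3 (mod 4), so O_K = ℤ[√183] and disc(K) = 4d = 732.
743 ∤ 732, so 743 is unramified.
Euler's criterion: 183^371 mod 743 = 742. Thus (183|743) = -1.
d is a non-residue mod p, hence 743 remains inert in O_K.

inert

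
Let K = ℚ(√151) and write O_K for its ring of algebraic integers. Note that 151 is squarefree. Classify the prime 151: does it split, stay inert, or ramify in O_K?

151 mod 4 = 3, hence disc K = 4·151 = 604 and O_K = ℤ[√151].
151 divides disc(K) = 604, so 151 ramifies.

ramified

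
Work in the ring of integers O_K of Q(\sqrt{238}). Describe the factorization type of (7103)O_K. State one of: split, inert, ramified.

p is inert

d = 238 ≡ 2 (mod 4), so O_K = ℤ[√238] and disc(K) = 4d = 952.
Since gcd(7103, 952) = 1 the prime 7103 does not ramify.
Compute (238/7103) via Euler: 238^((7103-1)/2) mod 7103 = 7102, so (238/7103) = -1.
d is a non-residue mod p, hence 7103 remains inert in O_K.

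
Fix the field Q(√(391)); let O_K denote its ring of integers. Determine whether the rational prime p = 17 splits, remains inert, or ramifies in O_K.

p ramifies

391 mod 4 = 3, hence disc K = 4·391 = 1564 and O_K = ℤ[√391].
disc(K) = 1564 = 17·92, so p = 17 is ramified.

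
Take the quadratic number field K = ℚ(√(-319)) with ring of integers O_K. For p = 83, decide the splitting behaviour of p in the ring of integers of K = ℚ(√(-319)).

Since -319 ≡ 1 mod 4, the ring of integers is ℤ[(1+√-319)/2] with discriminant -319.
disc(K) = -319 is not divisible by 83; 83 is unramified.
(-319/83) = 13^41 mod 83 = 82, giving Legendre symbol -1.
(-319/83) = -1, so 83 is inert.

p is inert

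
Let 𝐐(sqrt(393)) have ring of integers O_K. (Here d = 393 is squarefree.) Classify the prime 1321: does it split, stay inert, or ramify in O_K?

split

d = 393 ≡ 1 (mod 4), so O_K = ℤ[(1+√393)/2] and disc(K) = d = 393.
1321 ∤ 393, so 1321 is unramified.
Compute (393/1321) via Euler: 393^((1321-1)/2) mod 1321 = 1, so (393/1321) = 1.
d is a quadratic residue mod p, hence 1321 splits in O_K.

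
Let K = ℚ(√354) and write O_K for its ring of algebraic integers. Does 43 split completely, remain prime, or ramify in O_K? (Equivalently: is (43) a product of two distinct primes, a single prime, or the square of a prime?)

p splits

Since 354 ≢ 1 mod 4, the ring of integers is ℤ[√354] with discriminant 4·354 = 1416.
43 ∤ 1416, so 43 is unramified.
(354/43) = 10^21 mod 43 = 1, giving Legendre symbol 1.
Legendre symbol 1 ⇒ 43 is split.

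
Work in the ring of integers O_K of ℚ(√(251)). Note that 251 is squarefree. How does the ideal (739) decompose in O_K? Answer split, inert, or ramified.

Since 251 ≢ 1 mod 4, the ring of integers is ℤ[√251] with discriminant 4·251 = 1004.
disc(K) = 1004 is not divisible by 739; 739 is unramified.
(251/739) = 251^369 mod 739 = 738, giving Legendre symbol -1.
(251/739) = -1, so 739 is inert.

inert — (739) stays prime in O_K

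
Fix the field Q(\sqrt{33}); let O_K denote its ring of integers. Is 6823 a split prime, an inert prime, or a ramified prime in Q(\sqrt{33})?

33 mod 4 = 1, hence disc K = 33 and O_K = ℤ[(1+√33)/2].
6823 ∤ 33, so 6823 is unramified.
Legendre symbol by Euler's criterion: (33/6823) ≡ 33^3411 ≡ 1 (mod 6823), i.e. (33/6823) = 1.
Legendre symbol 1 ⇒ 6823 is split.

split — (6823) = 𝔭₁𝔭₂ with 𝔭₁ ≠ 𝔭₂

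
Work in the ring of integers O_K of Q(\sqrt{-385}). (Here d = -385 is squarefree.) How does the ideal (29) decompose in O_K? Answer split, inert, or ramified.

inert — (29) stays prime in O_K

Since -385 ≢ 1 mod 4, the ring of integers is ℤ[√-385] with discriminant 4·(-385) = -1540.
29 ∤ -1540, so 29 is unramified.
Legendre symbol by Euler's criterion: (-385/29) ≡ (-385)^14 ≡ 28 (mod 29), i.e. (-385/29) = -1.
Legendre symbol -1 ⇒ 29 is inert.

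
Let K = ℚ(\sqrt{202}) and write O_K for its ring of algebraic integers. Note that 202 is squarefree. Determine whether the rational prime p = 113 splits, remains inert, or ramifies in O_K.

113 remains inert

d = 202 ≡ 2 (mod 4), so O_K = ℤ[√202] and disc(K) = 4d = 808.
Since gcd(113, 808) = 1 the prime 113 does not ramify.
(202/113) = 89^56 mod 113 = 112, giving Legendre symbol -1.
(202/113) = -1, so 113 is inert.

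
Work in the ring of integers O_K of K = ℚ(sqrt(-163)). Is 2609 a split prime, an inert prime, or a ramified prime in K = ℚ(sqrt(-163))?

-163 mod 4 = 1, hence disc K = -163 and O_K = ℤ[(1+√-163)/2].
disc(K) = -163 is not divisible by 2609; 2609 is unramified.
Euler's criterion: (-163)^1304 mod 2609 = 1. Thus (-163|2609) = 1.
d is a quadratic residue mod p, hence 2609 splits in O_K.

splits completely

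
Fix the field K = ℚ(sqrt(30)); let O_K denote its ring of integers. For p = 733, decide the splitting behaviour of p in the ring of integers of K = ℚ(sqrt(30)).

d = 30 ≡ 2 (mod 4), so O_K = ℤ[√30] and disc(K) = 4d = 120.
Since gcd(733, 120) = 1 the prime 733 does not ramify.
Euler's criterion: 30^366 mod 733 = 1. Thus (30|733) = 1.
Legendre symbol 1 ⇒ 733 is split.

split — (733) = 𝔭₁𝔭₂ with 𝔭₁ ≠ 𝔭₂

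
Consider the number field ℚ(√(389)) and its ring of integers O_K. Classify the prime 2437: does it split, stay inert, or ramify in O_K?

inert

d = 389 ≡ 1 (mod 4), so O_K = ℤ[(1+√389)/2] and disc(K) = d = 389.
Since gcd(2437, 389) = 1 the prime 2437 does not ramify.
Euler's criterion: 389^1218 mod 2437 = 2436. Thus (389|2437) = -1.
d is a non-residue mod p, hence 2437 remains inert in O_K.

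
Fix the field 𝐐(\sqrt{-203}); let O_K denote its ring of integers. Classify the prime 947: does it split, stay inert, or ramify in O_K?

Since -203 ≡ 1 mod 4, the ring of integers is ℤ[(1+√-203)/2] with discriminant -203.
disc(K) = -203 is not divisible by 947; 947 is unramified.
Euler's criterion: (-203)^473 mod 947 = 946. Thus (-203|947) = -1.
Legendre symbol -1 ⇒ 947 is inert.

947 remains inert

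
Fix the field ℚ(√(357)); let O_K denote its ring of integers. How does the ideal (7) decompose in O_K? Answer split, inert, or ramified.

ramifies in O_K

357 mod 4 = 1, hence disc K = 357 and O_K = ℤ[(1+√357)/2].
7 divides disc(K) = 357, so 7 ramifies.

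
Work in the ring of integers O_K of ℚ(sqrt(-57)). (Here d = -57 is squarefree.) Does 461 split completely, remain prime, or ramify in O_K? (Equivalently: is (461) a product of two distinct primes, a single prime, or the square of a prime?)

-57 mod 4 = 3, hence disc K = 4·(-57) = -228 and O_K = ℤ[√-57].
461 ∤ -228, so 461 is unramified.
Euler's criterion: (-57)^230 mod 461 = 460. Thus (-57|461) = -1.
(-57/461) = -1, so 461 is inert.

remains prime (inert)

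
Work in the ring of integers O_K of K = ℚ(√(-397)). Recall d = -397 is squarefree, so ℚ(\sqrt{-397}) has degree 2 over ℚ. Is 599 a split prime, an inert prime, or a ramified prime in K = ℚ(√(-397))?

Since -397 ≢ 1 mod 4, the ring of integers is ℤ[√-397] with discriminant 4·(-397) = -1588.
disc(K) = -1588 is not divisible by 599; 599 is unramified.
Legendre symbol by Euler's criterion: (-397/599) ≡ (-397)^299 ≡ 598 (mod 599), i.e. (-397/599) = -1.
Legendre symbol -1 ⇒ 599 is inert.

inert — (599) stays prime in O_K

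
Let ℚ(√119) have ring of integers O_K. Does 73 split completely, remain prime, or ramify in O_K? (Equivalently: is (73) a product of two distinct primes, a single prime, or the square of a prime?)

split — (73) = 𝔭₁𝔭₂ with 𝔭₁ ≠ 𝔭₂

Since 119 ≢ 1 mod 4, the ring of integers is ℤ[√119] with discriminant 4·119 = 476.
disc(K) = 476 is not divisible by 73; 73 is unramified.
Legendre symbol by Euler's criterion: (119/73) ≡ 119^36 ≡ 1 (mod 73), i.e. (119/73) = 1.
d is a quadratic residue mod p, hence 73 splits in O_K.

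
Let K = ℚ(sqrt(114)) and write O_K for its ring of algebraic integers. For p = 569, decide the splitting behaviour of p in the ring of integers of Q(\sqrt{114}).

p splits

Since 114 ≢ 1 mod 4, the ring of integers is ℤ[√114] with discriminant 4·114 = 456.
569 ∤ 456, so 569 is unramified.
(114/569) = 114^284 mod 569 = 1, giving Legendre symbol 1.
(114/569) = 1, so 569 splits.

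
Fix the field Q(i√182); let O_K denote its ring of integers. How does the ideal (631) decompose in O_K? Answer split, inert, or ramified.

Since -182 ≢ 1 mod 4, the ring of integers is ℤ[√-182] with discriminant 4·(-182) = -728.
disc(K) = -728 is not divisible by 631; 631 is unramified.
Compute (-182/631) via Euler: 449^((631-1)/2) mod 631 = 630, so (-182/631) = -1.
Legendre symbol -1 ⇒ 631 is inert.

inert — (631) stays prime in O_K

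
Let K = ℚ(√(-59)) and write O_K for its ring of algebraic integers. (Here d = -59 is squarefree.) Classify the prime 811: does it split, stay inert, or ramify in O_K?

p is inert

d = -59 ≡ 1 (mod 4), so O_K = ℤ[(1+√-59)/2] and disc(K) = d = -59.
Since gcd(811, -59) = 1 the prime 811 does not ramify.
Legendre symbol by Euler's criterion: (-59/811) ≡ (-59)^405 ≡ 810 (mod 811), i.e. (-59/811) = -1.
(-59/811) = -1, so 811 is inert.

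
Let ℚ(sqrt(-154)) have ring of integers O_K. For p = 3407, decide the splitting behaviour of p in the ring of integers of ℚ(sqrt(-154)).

-154 mod 4 = 2, hence disc K = 4·(-154) = -616 and O_K = ℤ[√-154].
disc(K) = -616 is not divisible by 3407; 3407 is unramified.
Compute (-154/3407) via Euler: 3253^((3407-1)/2) mod 3407 = 3406, so (-154/3407) = -1.
d is a non-residue mod p, hence 3407 remains inert in O_K.

p is inert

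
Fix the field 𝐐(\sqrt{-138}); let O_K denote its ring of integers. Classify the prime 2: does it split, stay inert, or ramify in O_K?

ramified — (2) = 𝔭²

-138 mod 4 = 2, hence disc K = 4·(-138) = -552 and O_K = ℤ[√-138].
disc(K) = -552 = 2·(-276), so p = 2 is ramified.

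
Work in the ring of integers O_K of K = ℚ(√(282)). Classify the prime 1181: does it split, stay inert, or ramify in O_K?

282 mod 4 = 2, hence disc K = 4·282 = 1128 and O_K = ℤ[√282].
disc(K) = 1128 is not divisible by 1181; 1181 is unramified.
(282/1181) = 282^590 mod 1181 = 1, giving Legendre symbol 1.
d is a quadratic residue mod p, hence 1181 splits in O_K.

p splits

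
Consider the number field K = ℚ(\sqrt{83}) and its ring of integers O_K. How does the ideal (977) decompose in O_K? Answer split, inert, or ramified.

d = 83 ≡ 3 (mod 4), so O_K = ℤ[√83] and disc(K) = 4d = 332.
disc(K) = 332 is not divisible by 977; 977 is unramified.
Euler's criterion: 83^488 mod 977 = 1. Thus (83|977) = 1.
Legendre symbol 1 ⇒ 977 is split.

p splits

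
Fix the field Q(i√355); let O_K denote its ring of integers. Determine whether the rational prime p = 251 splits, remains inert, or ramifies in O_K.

d = -355 ≡ 1 (mod 4), so O_K = ℤ[(1+√-355)/2] and disc(K) = d = -355.
Since gcd(251, -355) = 1 the prime 251 does not ramify.
Legendre symbol by Euler's criterion: (-355/251) ≡ (-355)^125 ≡ 1 (mod 251), i.e. (-355/251) = 1.
Legendre symbol 1 ⇒ 251 is split.

p splits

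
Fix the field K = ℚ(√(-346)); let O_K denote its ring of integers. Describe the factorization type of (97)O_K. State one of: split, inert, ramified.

d = -346 ≡ 2 (mod 4), so O_K = ℤ[√-346] and disc(K) = 4d = -1384.
97 ∤ -1384, so 97 is unramified.
Legendre symbol by Euler's criterion: (-346/97) ≡ (-346)^48 ≡ 96 (mod 97), i.e. (-346/97) = -1.
(-346/97) = -1, so 97 is inert.

inert — (97) stays prime in O_K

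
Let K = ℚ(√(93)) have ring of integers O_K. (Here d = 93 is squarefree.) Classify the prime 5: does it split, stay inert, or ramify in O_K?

Since 93 ≡ 1 mod 4, the ring of integers is ℤ[(1+√93)/2] with discriminant 93.
disc(K) = 93 is not divisible by 5; 5 is unramified.
Euler's criterion: 93^2 mod 5 = 4. Thus (93|5) = -1.
d is a non-residue mod p, hence 5 remains inert in O_K.

p is inert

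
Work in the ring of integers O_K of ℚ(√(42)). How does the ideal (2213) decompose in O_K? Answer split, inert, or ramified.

p splits

Since 42 ≢ 1 mod 4, the ring of integers is ℤ[√42] with discriminant 4·42 = 168.
Since gcd(2213, 168) = 1 the prime 2213 does not ramify.
(42/2213) = 42^1106 mod 2213 = 1, giving Legendre symbol 1.
d is a quadratic residue mod p, hence 2213 splits in O_K.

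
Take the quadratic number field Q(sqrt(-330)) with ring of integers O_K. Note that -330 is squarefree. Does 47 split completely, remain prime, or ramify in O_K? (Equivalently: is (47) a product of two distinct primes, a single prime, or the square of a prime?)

47 remains inert

Since -330 ≢ 1 mod 4, the ring of integers is ℤ[√-330] with discriminant 4·(-330) = -1320.
47 ∤ -1320, so 47 is unramified.
Compute (-330/47) via Euler: 46^((47-1)/2) mod 47 = 46, so (-330/47) = -1.
d is a non-residue mod p, hence 47 remains inert in O_K.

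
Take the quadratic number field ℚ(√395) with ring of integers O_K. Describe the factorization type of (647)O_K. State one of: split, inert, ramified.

Since 395 ≢ 1 mod 4, the ring of integers is ℤ[√395] with discriminant 4·395 = 1580.
disc(K) = 1580 is not divisible by 647; 647 is unramified.
Compute (395/647) via Euler: 395^((647-1)/2) mod 647 = 646, so (395/647) = -1.
d is a non-residue mod p, hence 647 remains inert in O_K.

p is inert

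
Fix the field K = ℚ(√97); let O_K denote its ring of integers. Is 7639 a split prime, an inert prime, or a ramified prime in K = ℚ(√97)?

split

97 mod 4 = 1, hence disc K = 97 and O_K = ℤ[(1+√97)/2].
Since gcd(7639, 97) = 1 the prime 7639 does not ramify.
Compute (97/7639) via Euler: 97^((7639-1)/2) mod 7639 = 1, so (97/7639) = 1.
(97/7639) = 1, so 7639 splits.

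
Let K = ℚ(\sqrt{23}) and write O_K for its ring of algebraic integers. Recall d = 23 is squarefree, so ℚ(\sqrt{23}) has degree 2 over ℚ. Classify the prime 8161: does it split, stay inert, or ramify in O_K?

d = 23 ≡ 3 (mod 4), so O_K = ℤ[√23] and disc(K) = 4d = 92.
Since gcd(8161, 92) = 1 the prime 8161 does not ramify.
Compute (23/8161) via Euler: 23^((8161-1)/2) mod 8161 = 8160, so (23/8161) = -1.
Legendre symbol -1 ⇒ 8161 is inert.

inert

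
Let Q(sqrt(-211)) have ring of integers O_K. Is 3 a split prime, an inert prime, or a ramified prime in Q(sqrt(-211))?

p is inert

-211 mod 4 = 1, hence disc K = -211 and O_K = ℤ[(1+√-211)/2].
disc(K) = -211 is not divisible by 3; 3 is unramified.
Legendre symbol by Euler's criterion: (-211/3) ≡ (-211)^1 ≡ 2 (mod 3), i.e. (-211/3) = -1.
Legendre symbol -1 ⇒ 3 is inert.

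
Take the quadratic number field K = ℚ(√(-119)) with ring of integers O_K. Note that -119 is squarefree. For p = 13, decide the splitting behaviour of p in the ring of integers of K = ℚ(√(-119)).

inert

-119 mod 4 = 1, hence disc K = -119 and O_K = ℤ[(1+√-119)/2].
Since gcd(13, -119) = 1 the prime 13 does not ramify.
Compute (-119/13) via Euler: 11^((13-1)/2) mod 13 = 12, so (-119/13) = -1.
Legendre symbol -1 ⇒ 13 is inert.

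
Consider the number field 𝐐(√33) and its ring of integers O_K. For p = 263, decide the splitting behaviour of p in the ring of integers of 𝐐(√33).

Since 33 ≡ 1 mod 4, the ring of integers is ℤ[(1+√33)/2] with discriminant 33.
Since gcd(263, 33) = 1 the prime 263 does not ramify.
Legendre symbol by Euler's criterion: (33/263) ≡ 33^131 ≡ 1 (mod 263), i.e. (33/263) = 1.
Legendre symbol 1 ⇒ 263 is split.

p splits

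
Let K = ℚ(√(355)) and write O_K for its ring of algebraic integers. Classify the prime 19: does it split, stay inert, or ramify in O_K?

355 mod 4 = 3, hence disc K = 4·355 = 1420 and O_K = ℤ[√355].
Since gcd(19, 1420) = 1 the prime 19 does not ramify.
Legendre symbol by Euler's criterion: (355/19) ≡ 355^9 ≡ 18 (mod 19), i.e. (355/19) = -1.
Legendre symbol -1 ⇒ 19 is inert.

remains prime (inert)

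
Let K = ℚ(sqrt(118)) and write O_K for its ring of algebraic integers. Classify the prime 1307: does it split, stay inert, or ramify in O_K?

split — (1307) = 𝔭₁𝔭₂ with 𝔭₁ ≠ 𝔭₂

d = 118 ≡ 2 (mod 4), so O_K = ℤ[√118] and disc(K) = 4d = 472.
1307 ∤ 472, so 1307 is unramified.
Euler's criterion: 118^653 mod 1307 = 1. Thus (118|1307) = 1.
Legendre symbol 1 ⇒ 1307 is split.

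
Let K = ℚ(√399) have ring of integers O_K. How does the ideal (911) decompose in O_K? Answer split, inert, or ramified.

p is inert

Since 399 ≢ 1 mod 4, the ring of integers is ℤ[√399] with discriminant 4·399 = 1596.
Since gcd(911, 1596) = 1 the prime 911 does not ramify.
(399/911) = 399^455 mod 911 = 910, giving Legendre symbol -1.
Legendre symbol -1 ⇒ 911 is inert.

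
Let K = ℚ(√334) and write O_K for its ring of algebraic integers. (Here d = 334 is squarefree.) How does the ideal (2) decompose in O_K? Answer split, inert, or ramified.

d = 334 ≡ 2 (mod 4), so O_K = ℤ[√334] and disc(K) = 4d = 1336.
disc(K) = 1336 = 2·668, so p = 2 is ramified.

2 is ramified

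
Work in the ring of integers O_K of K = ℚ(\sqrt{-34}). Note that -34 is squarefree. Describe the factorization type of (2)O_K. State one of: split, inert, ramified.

p ramifies

-34 mod 4 = 2, hence disc K = 4·(-34) = -136 and O_K = ℤ[√-34].
disc(K) = -136 = 2·(-68), so p = 2 is ramified.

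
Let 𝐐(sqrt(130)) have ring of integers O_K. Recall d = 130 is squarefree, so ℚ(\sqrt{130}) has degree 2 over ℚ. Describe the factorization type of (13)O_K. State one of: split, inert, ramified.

13 is ramified

d = 130 ≡ 2 (mod 4), so O_K = ℤ[√130] and disc(K) = 4d = 520.
13 divides disc(K) = 520, so 13 ramifies.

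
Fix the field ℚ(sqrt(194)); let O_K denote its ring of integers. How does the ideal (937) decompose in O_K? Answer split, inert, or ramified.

splits completely

194 mod 4 = 2, hence disc K = 4·194 = 776 and O_K = ℤ[√194].
Since gcd(937, 776) = 1 the prime 937 does not ramify.
Euler's criterion: 194^468 mod 937 = 1. Thus (194|937) = 1.
Legendre symbol 1 ⇒ 937 is split.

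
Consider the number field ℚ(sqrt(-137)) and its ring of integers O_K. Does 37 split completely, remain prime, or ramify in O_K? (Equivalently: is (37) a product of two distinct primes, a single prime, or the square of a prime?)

split

d = -137 ≡ 3 (mod 4), so O_K = ℤ[√-137] and disc(K) = 4d = -548.
disc(K) = -548 is not divisible by 37; 37 is unramified.
(-137/37) = 11^18 mod 37 = 1, giving Legendre symbol 1.
(-137/37) = 1, so 37 splits.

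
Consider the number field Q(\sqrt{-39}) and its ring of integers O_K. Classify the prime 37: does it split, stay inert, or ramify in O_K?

d = -39 ≡ 1 (mod 4), so O_K = ℤ[(1+√-39)/2] and disc(K) = d = -39.
disc(K) = -39 is not divisible by 37; 37 is unramified.
(-39/37) = 35^18 mod 37 = 36, giving Legendre symbol -1.
d is a non-residue mod p, hence 37 remains inert in O_K.

remains prime (inert)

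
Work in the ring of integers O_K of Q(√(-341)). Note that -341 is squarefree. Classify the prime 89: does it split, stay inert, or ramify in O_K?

d = -341 ≡ 3 (mod 4), so O_K = ℤ[√-341] and disc(K) = 4d = -1364.
89 ∤ -1364, so 89 is unramified.
Legendre symbol by Euler's criterion: (-341/89) ≡ (-341)^44 ≡ 88 (mod 89), i.e. (-341/89) = -1.
d is a non-residue mod p, hence 89 remains inert in O_K.

p is inert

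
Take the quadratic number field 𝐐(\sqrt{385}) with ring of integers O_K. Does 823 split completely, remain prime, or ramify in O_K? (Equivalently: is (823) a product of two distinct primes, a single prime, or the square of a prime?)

823 remains inert

385 mod 4 = 1, hence disc K = 385 and O_K = ℤ[(1+√385)/2].
Since gcd(823, 385) = 1 the prime 823 does not ramify.
Compute (385/823) via Euler: 385^((823-1)/2) mod 823 = 822, so (385/823) = -1.
d is a non-residue mod p, hence 823 remains inert in O_K.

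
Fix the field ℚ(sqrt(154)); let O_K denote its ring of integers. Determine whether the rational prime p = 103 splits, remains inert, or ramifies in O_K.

d = 154 ≡ 2 (mod 4), so O_K = ℤ[√154] and disc(K) = 4d = 616.
disc(K) = 616 is not divisible by 103; 103 is unramified.
(154/103) = 51^51 mod 103 = 102, giving Legendre symbol -1.
Legendre symbol -1 ⇒ 103 is inert.

inert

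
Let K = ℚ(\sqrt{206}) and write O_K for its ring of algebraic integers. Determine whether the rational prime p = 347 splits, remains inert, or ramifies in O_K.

Since 206 ≢ 1 mod 4, the ring of integers is ℤ[√206] with discriminant 4·206 = 824.
Since gcd(347, 824) = 1 the prime 347 does not ramify.
Legendre symbol by Euler's criterion: (206/347) ≡ 206^173 ≡ 1 (mod 347), i.e. (206/347) = 1.
(206/347) = 1, so 347 splits.

splits completely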